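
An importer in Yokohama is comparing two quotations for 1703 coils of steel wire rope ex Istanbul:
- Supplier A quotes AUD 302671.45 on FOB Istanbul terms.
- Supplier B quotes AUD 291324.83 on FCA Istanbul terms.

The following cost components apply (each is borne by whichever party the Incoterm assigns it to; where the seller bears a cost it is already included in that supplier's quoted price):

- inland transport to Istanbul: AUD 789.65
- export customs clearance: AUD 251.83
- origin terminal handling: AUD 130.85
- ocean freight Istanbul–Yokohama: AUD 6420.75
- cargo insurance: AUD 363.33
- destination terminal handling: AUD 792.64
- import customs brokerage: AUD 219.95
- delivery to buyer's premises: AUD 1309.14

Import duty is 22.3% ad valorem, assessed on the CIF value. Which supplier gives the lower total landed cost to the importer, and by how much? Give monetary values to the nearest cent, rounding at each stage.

Supplier B is cheaper by AUD 13716.88

Supplier A (FOB):
CIF value = FOB price + freight + insurance = 302671.45 + 6420.75 + 363.33 = 309455.53
Import duty = 309455.53 × 22.3% = 69008.58
Buyer bears (A): 6420.75 + 363.33 + 792.64 + 219.95 + 1309.14 = 9105.81
Landed cost (A) = invoice 302671.45 + 9105.81 + duty 69008.58 = 380785.84
Supplier B (FCA):
CIF value = FCA price + origin terminal + freight + insurance = 291324.83 + 130.85 + 6420.75 + 363.33 = 298239.76
Import duty = 298239.76 × 22.3% = 66507.47
Buyer bears (B): 130.85 + 6420.75 + 363.33 + 792.64 + 219.95 + 1309.14 = 9236.66
Landed cost (B) = invoice 291324.83 + 9236.66 + duty 66507.47 = 367068.96
Difference = |380785.84 − 367068.96| = 13716.88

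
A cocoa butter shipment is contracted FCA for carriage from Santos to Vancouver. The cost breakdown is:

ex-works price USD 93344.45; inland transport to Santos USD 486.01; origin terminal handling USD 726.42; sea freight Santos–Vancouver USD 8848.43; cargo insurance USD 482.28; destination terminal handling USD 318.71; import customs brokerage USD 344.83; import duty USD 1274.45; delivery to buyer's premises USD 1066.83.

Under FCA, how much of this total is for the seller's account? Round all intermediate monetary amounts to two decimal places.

FCA: the seller delivers export-cleared goods to the carrier; the buyer bears costs from that point.
Seller's account: goods 93344.45 + inland to port 486.01 = 93830.46
Buyer's account: origin terminal 726.42 + freight 8848.43 + insurance 482.28 + destination terminal 318.71 + brokerage 344.83 + duty 1274.45 + delivery 1066.83 = 13061.95

Seller's account: USD 93830.46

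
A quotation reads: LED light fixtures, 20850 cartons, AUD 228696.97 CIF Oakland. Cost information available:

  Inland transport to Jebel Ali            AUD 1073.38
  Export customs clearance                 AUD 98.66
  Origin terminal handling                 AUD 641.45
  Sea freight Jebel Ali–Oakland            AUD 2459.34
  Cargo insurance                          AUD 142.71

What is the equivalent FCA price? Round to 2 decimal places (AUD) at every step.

Not relevant to the conversion: inland to port, export clearance — on the seller under both CIF and FCA; already in the CIF price and stays in the FCA price.
From CIF to FCA, the seller no longer bears: origin terminal, freight, insurance.
FCA price = 228696.97 − 641.45 − 2459.34 − 142.71 = 225453.47

FCA price: AUD 225453.47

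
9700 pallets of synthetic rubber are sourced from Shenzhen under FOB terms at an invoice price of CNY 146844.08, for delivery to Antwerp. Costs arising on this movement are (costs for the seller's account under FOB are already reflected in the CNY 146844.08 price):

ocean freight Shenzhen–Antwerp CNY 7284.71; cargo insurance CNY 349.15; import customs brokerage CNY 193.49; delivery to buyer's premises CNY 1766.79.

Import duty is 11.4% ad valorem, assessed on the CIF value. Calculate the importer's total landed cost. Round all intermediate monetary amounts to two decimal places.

Total landed cost: CNY 174048.71

FOB: the seller bears costs until goods are on board at the origin port; the buyer bears freight, insurance and all costs thereafter.
CIF value = FOB price + freight + insurance = 146844.08 + 7284.71 + 349.15 = 154477.94
Import duty = 154477.94 × 11.4% = 17610.49
Buyer bears: freight 7284.71 + insurance 349.15 + brokerage 193.49 + delivery 1766.79 + duty 17610.49 = 27204.63
Landed cost = invoice 146844.08 + 27204.63 = 174048.71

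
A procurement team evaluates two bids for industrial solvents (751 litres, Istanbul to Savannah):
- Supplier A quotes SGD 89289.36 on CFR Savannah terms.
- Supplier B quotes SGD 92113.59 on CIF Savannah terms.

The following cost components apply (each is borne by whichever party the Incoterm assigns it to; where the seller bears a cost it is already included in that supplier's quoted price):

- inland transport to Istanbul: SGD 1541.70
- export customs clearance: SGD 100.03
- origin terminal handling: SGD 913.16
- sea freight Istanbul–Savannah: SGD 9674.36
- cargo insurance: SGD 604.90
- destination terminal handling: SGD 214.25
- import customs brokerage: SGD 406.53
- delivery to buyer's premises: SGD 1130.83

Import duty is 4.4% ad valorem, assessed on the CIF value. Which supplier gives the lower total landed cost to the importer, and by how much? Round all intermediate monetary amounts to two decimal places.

Supplier A is cheaper by SGD 2316.98

Supplier A (CFR):
CIF value = CFR price + insurance = 89289.36 + 604.90 = 89894.26
Import duty = 89894.26 × 4.4% = 3955.35
Buyer bears (A): 604.90 + 214.25 + 406.53 + 1130.83 = 2356.51
Landed cost (A) = invoice 89289.36 + 2356.51 + duty 3955.35 = 95601.22
Supplier B (CIF):
The CIF price already equals the CIF value: 92113.59
Import duty = 92113.59 × 4.4% = 4053.00
Buyer bears (B): 214.25 + 406.53 + 1130.83 = 1751.61
Landed cost (B) = invoice 92113.59 + 1751.61 + duty 4053.00 = 97918.20
Difference = |95601.22 − 97918.20| = 2316.98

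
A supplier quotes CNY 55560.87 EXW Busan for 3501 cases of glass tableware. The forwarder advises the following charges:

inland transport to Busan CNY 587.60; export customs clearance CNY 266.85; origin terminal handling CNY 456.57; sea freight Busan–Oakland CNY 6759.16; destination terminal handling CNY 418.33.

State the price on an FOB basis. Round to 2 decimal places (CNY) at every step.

FOB price: CNY 56871.89

Not relevant to the conversion: destination terminal, freight — on the buyer under both terms; not part of either seller's price.
From EXW to FOB, the seller additionally bears: inland to port, export clearance, origin terminal.
FOB price = 55560.87 + 587.60 + 266.85 + 456.57 = 56871.89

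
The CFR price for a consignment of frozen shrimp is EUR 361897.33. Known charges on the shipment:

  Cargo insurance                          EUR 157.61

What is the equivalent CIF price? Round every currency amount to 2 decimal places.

CIF price: EUR 362054.94

From CFR to CIF, the seller additionally bears: insurance.
CIF price = 361897.33 + 157.61 = 362054.94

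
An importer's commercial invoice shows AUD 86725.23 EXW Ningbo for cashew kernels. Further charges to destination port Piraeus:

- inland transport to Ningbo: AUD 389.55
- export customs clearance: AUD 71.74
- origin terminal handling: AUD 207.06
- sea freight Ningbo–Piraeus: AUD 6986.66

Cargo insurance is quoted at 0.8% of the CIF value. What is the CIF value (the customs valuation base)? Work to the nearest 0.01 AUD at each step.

Let C be the CIF value. C = EXW price + pre-shipment costs + freight + 0.8% × C
C − 0.8% × C = 86725.23 + 389.55 + 71.74 + 207.06 + 6986.66
0.992 × C = 94380.24
C = 94380.24 / 0.992 = 95141.37
Insurance premium = 0.8% × 95141.37 = 761.13

CIF value: AUD 95141.37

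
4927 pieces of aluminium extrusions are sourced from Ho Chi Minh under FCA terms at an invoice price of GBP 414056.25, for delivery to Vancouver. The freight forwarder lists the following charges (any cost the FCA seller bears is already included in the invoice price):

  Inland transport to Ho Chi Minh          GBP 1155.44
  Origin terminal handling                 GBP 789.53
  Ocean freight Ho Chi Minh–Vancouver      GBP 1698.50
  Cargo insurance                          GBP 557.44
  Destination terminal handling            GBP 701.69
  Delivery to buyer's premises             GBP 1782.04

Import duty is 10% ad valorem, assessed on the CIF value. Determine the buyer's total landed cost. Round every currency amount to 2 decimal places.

Total landed cost: GBP 461295.62

FCA: the seller delivers export-cleared goods to the carrier; the buyer bears costs from that point.
Already in the invoice (seller's account under FCA): inland to port — exclude.
CIF value = FCA price + origin terminal + freight + insurance = 414056.25 + 789.53 + 1698.50 + 557.44 = 417101.72
Import duty = 417101.72 × 10% = 41710.17
Buyer bears: origin terminal 789.53 + freight 1698.50 + insurance 557.44 + destination terminal 701.69 + delivery 1782.04 + duty 41710.17 = 47239.37
Landed cost = invoice 414056.25 + 47239.37 = 461295.62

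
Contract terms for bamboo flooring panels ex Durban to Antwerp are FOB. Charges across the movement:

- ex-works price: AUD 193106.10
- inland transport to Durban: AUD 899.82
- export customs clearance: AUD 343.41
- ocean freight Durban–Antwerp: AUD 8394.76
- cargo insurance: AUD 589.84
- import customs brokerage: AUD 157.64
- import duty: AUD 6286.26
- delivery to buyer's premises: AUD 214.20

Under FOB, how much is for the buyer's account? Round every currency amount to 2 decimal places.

FOB: the seller bears costs until goods are on board at the origin port; the buyer bears freight, insurance and all costs thereafter.
Seller's account: goods 193106.10 + inland to port 899.82 + export clearance 343.41 = 194349.33
Buyer's account: freight 8394.76 + insurance 589.84 + brokerage 157.64 + duty 6286.26 + delivery 214.20 = 15642.70

Buyer's account: AUD 15642.70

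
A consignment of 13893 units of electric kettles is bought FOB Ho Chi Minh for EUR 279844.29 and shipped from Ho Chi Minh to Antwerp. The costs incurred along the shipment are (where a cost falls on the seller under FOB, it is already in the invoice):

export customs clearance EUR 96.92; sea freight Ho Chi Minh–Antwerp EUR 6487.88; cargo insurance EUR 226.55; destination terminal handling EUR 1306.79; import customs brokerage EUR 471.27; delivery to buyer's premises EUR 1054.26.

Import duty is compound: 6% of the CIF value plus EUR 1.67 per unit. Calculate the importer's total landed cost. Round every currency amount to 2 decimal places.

Total landed cost: EUR 329785.87

FOB: the seller bears costs until goods are on board at the origin port; the buyer bears freight, insurance and all costs thereafter.
Already in the invoice (seller's account under FOB): export clearance — exclude.
CIF value = FOB price + freight + insurance = 279844.29 + 6487.88 + 226.55 = 286558.72
Ad valorem component: 286558.72 × 6% = 17193.52
Specific component: 13893 × 1.67 = 23201.31
Import duty = 17193.52 + 23201.31 = 40394.83
Buyer bears: freight 6487.88 + insurance 226.55 + destination terminal 1306.79 + brokerage 471.27 + delivery 1054.26 + duty 40394.83 = 49941.58
Landed cost = invoice 279844.29 + 49941.58 = 329785.87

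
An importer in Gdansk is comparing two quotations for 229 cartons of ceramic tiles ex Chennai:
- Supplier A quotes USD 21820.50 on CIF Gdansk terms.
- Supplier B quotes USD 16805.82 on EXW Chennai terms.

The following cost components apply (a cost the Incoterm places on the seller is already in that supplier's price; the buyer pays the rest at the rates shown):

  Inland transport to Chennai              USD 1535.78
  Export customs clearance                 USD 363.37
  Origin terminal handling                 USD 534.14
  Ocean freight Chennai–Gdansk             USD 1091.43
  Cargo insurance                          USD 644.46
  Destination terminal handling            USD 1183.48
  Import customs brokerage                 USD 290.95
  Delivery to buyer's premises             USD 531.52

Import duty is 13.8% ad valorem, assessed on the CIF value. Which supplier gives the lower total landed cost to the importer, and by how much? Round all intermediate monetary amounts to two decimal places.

Supplier A (CIF):
The CIF price already equals the CIF value: 21820.50
Import duty = 21820.50 × 13.8% = 3011.23
Buyer bears (A): 1183.48 + 290.95 + 531.52 = 2005.95
Landed cost (A) = invoice 21820.50 + 2005.95 + duty 3011.23 = 26837.68
Supplier B (EXW):
CIF value = EXW price + inland to port + export clearance + origin terminal + freight + insurance = 16805.82 + 1535.78 + 363.37 + 534.14 + 1091.43 + 644.46 = 20975.00
Import duty = 20975.00 × 13.8% = 2894.55
Buyer bears (B): 1535.78 + 363.37 + 534.14 + 1091.43 + 644.46 + 1183.48 + 290.95 + 531.52 = 6175.13
Landed cost (B) = invoice 16805.82 + 6175.13 + duty 2894.55 = 25875.50
Difference = |26837.68 − 25875.50| = 962.18

Supplier B is cheaper by USD 962.18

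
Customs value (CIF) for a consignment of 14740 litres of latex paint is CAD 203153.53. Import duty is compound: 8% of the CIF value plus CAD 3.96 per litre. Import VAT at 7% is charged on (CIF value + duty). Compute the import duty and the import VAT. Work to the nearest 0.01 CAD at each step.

Import duty: CAD 74622.68; import VAT: CAD 19444.33

Ad valorem component: 203153.53 × 8% = 16252.28
Specific component: 14740 × 3.96 = 58370.40
Import duty = 16252.28 + 58370.40 = 74622.68
VAT base = CIF + duty = 203153.53 + 74622.68 = 277776.21
Import VAT = 277776.21 × 7% = 19444.33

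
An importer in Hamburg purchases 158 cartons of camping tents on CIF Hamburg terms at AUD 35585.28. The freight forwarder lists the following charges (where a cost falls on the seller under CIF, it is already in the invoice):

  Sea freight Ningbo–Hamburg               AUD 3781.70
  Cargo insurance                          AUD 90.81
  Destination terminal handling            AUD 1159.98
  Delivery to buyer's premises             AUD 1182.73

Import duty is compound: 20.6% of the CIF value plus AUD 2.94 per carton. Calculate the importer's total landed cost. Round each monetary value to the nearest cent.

Total landed cost: AUD 45723.08

CIF: the seller pays costs through ocean freight and marine insurance to the destination port.
Already in the invoice (seller's account under CIF): freight, insurance — exclude.
The CIF price already equals the CIF value: 35585.28
Ad valorem component: 35585.28 × 20.6% = 7330.57
Specific component: 158 × 2.94 = 464.52
Import duty = 7330.57 + 464.52 = 7795.09
Buyer bears: destination terminal 1159.98 + delivery 1182.73 + duty 7795.09 = 10137.80
Landed cost = invoice 35585.28 + 10137.80 = 45723.08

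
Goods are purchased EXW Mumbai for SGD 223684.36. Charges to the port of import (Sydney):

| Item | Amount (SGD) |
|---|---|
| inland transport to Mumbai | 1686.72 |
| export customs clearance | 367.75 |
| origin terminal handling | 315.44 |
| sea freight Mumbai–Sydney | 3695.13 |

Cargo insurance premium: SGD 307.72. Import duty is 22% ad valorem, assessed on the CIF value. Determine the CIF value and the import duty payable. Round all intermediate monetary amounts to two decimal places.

CIF = EXW price + pre-shipment costs + freight + insurance
CIF = 223684.36 + 1686.72 + 367.75 + 315.44 + 3695.13 + 307.72 = 230057.12
Import duty = 230057.12 × 22% = 50612.57

CIF value: SGD 230057.12; import duty: SGD 50612.57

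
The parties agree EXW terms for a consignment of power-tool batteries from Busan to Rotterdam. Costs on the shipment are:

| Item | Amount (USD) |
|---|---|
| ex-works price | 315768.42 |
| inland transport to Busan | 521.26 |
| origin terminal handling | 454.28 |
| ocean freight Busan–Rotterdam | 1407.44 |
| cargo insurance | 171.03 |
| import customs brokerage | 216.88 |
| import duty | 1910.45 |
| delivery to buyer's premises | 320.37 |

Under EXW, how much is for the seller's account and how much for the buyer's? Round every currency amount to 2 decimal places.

EXW: the seller makes goods available at their premises; the buyer bears all onward costs.
Seller's account: goods 315768.42 = 315768.42
Buyer's account: inland to port 521.26 + origin terminal 454.28 + freight 1407.44 + insurance 171.03 + brokerage 216.88 + duty 1910.45 + delivery 320.37 = 5001.71

Seller: USD 315768.42; buyer: USD 5001.71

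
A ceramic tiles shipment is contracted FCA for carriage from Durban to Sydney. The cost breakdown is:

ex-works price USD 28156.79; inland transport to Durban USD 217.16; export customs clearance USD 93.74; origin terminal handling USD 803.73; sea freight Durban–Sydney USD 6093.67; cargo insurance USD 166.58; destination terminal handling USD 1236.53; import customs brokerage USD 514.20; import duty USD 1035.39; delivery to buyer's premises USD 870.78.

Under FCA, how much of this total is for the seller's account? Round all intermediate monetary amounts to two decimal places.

Seller's account: USD 28467.69

FCA: the seller delivers export-cleared goods to the carrier; the buyer bears costs from that point.
Seller's account: goods 28156.79 + inland to port 217.16 + export clearance 93.74 = 28467.69
Buyer's account: origin terminal 803.73 + freight 6093.67 + insurance 166.58 + destination terminal 1236.53 + brokerage 514.20 + duty 1035.39 + delivery 870.78 = 10720.88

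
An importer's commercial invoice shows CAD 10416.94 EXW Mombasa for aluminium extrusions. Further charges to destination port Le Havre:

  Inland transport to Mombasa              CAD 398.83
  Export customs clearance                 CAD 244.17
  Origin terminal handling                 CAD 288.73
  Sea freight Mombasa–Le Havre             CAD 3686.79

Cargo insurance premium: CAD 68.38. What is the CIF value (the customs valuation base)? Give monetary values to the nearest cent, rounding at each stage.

CIF = EXW price + pre-shipment costs + freight + insurance
CIF = 10416.94 + 398.83 + 244.17 + 288.73 + 3686.79 + 68.38 = 15103.84

CIF value: CAD 15103.84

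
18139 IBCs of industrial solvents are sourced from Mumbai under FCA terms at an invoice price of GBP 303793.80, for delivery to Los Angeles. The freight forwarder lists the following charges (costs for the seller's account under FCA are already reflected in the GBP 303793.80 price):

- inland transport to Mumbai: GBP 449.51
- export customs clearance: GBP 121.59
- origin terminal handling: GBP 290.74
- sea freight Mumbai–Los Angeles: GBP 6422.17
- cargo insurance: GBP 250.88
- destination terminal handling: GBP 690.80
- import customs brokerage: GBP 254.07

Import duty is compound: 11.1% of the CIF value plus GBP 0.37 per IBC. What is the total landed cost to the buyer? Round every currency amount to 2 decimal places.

Total landed cost: GBP 352907.98

FCA: the seller delivers export-cleared goods to the carrier; the buyer bears costs from that point.
Already in the invoice (seller's account under FCA): inland to port, export clearance — exclude.
CIF value = FCA price + origin terminal + freight + insurance = 303793.80 + 290.74 + 6422.17 + 250.88 = 310757.59
Ad valorem component: 310757.59 × 11.1% = 34494.09
Specific component: 18139 × 0.37 = 6711.43
Import duty = 34494.09 + 6711.43 = 41205.52
Buyer bears: origin terminal 290.74 + freight 6422.17 + insurance 250.88 + destination terminal 690.80 + brokerage 254.07 + duty 41205.52 = 49114.18
Landed cost = invoice 303793.80 + 49114.18 = 352907.98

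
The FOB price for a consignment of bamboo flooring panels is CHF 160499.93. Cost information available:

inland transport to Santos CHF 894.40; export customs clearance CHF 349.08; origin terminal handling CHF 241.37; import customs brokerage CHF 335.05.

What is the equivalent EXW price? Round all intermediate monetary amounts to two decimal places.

EXW price: CHF 159015.08

Not relevant to the conversion: brokerage — on the buyer under both terms; not part of either seller's price.
From FOB to EXW, the seller no longer bears: inland to port, export clearance, origin terminal.
EXW price = 160499.93 − 894.40 − 349.08 − 241.37 = 159015.08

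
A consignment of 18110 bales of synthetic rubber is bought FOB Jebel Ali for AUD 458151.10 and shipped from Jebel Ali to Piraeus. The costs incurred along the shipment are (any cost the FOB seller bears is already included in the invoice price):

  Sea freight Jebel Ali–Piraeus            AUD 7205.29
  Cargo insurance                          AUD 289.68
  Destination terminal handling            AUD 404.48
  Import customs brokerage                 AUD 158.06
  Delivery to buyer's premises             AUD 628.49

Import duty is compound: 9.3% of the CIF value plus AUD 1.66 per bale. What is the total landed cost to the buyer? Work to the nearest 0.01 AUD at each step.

Total landed cost: AUD 540204.78

FOB: the seller bears costs until goods are on board at the origin port; the buyer bears freight, insurance and all costs thereafter.
CIF value = FOB price + freight + insurance = 458151.10 + 7205.29 + 289.68 = 465646.07
Ad valorem component: 465646.07 × 9.3% = 43305.08
Specific component: 18110 × 1.66 = 30062.60
Import duty = 43305.08 + 30062.60 = 73367.68
Buyer bears: freight 7205.29 + insurance 289.68 + destination terminal 404.48 + brokerage 158.06 + delivery 628.49 + duty 73367.68 = 82053.68
Landed cost = invoice 458151.10 + 82053.68 = 540204.78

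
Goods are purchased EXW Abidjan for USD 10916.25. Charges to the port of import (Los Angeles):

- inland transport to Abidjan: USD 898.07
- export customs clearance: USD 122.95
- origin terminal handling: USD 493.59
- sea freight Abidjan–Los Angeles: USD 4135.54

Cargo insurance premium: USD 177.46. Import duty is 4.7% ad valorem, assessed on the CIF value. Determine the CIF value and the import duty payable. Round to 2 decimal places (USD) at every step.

CIF value: USD 16743.86; import duty: USD 786.96

CIF = EXW price + pre-shipment costs + freight + insurance
CIF = 10916.25 + 898.07 + 122.95 + 493.59 + 4135.54 + 177.46 = 16743.86
Import duty = 16743.86 × 4.7% = 786.96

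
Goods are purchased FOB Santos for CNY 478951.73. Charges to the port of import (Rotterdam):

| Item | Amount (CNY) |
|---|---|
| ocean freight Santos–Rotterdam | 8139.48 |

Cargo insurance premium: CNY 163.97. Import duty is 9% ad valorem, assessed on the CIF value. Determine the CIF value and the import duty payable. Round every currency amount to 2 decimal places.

CIF value: CNY 487255.18; import duty: CNY 43852.97

CIF = FOB price + freight + insurance
CIF = 478951.73 + 8139.48 + 163.97 = 487255.18
Import duty = 487255.18 × 9% = 43852.97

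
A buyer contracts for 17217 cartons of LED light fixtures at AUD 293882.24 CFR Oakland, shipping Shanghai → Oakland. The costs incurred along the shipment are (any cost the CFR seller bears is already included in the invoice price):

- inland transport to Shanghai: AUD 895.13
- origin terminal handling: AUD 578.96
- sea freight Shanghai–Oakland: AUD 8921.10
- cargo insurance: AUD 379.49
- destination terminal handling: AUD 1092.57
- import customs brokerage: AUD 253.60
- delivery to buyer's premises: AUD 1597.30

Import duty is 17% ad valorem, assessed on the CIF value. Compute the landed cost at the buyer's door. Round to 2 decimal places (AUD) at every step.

CFR: the seller pays costs through ocean freight to the destination port, but not insurance.
Already in the invoice (seller's account under CFR): inland to port, origin terminal, freight — exclude.
CIF value = CFR price + insurance = 293882.24 + 379.49 = 294261.73
Import duty = 294261.73 × 17% = 50024.49
Buyer bears: insurance 379.49 + destination terminal 1092.57 + brokerage 253.60 + delivery 1597.30 + duty 50024.49 = 53347.45
Landed cost = invoice 293882.24 + 53347.45 = 347229.69

Total landed cost: AUD 347229.69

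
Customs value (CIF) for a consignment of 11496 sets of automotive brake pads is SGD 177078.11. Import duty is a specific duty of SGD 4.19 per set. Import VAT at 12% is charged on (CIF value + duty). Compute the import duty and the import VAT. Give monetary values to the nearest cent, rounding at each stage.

Import duty = 11496 × 4.19 = 48168.24
VAT base = CIF + duty = 177078.11 + 48168.24 = 225246.35
Import VAT = 225246.35 × 12% = 27029.56

Import duty: SGD 48168.24; import VAT: SGD 27029.56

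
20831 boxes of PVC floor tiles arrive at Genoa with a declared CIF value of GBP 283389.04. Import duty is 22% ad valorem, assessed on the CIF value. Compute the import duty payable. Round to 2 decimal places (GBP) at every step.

Import duty = 283389.04 × 22% = 62345.59

Import duty: GBP 62345.59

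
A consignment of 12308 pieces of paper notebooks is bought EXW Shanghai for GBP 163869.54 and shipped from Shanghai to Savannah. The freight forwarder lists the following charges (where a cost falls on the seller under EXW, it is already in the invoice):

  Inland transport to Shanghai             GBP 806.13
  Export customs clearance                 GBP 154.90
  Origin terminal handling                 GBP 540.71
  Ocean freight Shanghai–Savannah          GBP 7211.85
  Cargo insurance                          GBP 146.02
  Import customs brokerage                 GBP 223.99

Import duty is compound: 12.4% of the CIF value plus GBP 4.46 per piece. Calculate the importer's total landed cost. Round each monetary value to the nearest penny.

Total landed cost: GBP 249265.23

EXW: the seller makes goods available at their premises; the buyer bears all onward costs.
CIF value = EXW price + inland to port + export clearance + origin terminal + freight + insurance = 163869.54 + 806.13 + 154.90 + 540.71 + 7211.85 + 146.02 = 172729.15
Ad valorem component: 172729.15 × 12.4% = 21418.41
Specific component: 12308 × 4.46 = 54893.68
Import duty = 21418.41 + 54893.68 = 76312.09
Buyer bears: inland to port 806.13 + export clearance 154.90 + origin terminal 540.71 + freight 7211.85 + insurance 146.02 + brokerage 223.99 + duty 76312.09 = 85395.69
Landed cost = invoice 163869.54 + 85395.69 = 249265.23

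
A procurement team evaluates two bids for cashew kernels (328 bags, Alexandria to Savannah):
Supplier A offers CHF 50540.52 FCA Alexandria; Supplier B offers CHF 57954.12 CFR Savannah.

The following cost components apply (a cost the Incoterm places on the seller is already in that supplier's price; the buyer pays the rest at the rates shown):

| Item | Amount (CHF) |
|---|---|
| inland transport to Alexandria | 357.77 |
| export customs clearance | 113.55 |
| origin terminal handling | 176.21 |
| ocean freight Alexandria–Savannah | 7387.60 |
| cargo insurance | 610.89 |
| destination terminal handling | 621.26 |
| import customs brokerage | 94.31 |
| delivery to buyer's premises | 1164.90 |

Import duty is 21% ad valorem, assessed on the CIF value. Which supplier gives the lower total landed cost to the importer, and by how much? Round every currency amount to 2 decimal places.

Supplier A (FCA):
CIF value = FCA price + origin terminal + freight + insurance = 50540.52 + 176.21 + 7387.60 + 610.89 = 58715.22
Import duty = 58715.22 × 21% = 12330.20
Buyer bears (A): 176.21 + 7387.60 + 610.89 + 621.26 + 94.31 + 1164.90 = 10055.17
Landed cost (A) = invoice 50540.52 + 10055.17 + duty 12330.20 = 72925.89
Supplier B (CFR):
CIF value = CFR price + insurance = 57954.12 + 610.89 = 58565.01
Import duty = 58565.01 × 21% = 12298.65
Buyer bears (B): 610.89 + 621.26 + 94.31 + 1164.90 = 2491.36
Landed cost (B) = invoice 57954.12 + 2491.36 + duty 12298.65 = 72744.13
Difference = |72925.89 − 72744.13| = 181.76

Supplier B is cheaper by CHF 181.76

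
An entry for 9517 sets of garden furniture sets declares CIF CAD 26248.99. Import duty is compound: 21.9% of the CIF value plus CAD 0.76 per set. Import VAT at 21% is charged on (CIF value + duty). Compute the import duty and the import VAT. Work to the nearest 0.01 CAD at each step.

Ad valorem component: 26248.99 × 21.9% = 5748.53
Specific component: 9517 × 0.76 = 7232.92
Import duty = 5748.53 + 7232.92 = 12981.45
VAT base = CIF + duty = 26248.99 + 12981.45 = 39230.44
Import VAT = 39230.44 × 21% = 8238.39

Import duty: CAD 12981.45; import VAT: CAD 8238.39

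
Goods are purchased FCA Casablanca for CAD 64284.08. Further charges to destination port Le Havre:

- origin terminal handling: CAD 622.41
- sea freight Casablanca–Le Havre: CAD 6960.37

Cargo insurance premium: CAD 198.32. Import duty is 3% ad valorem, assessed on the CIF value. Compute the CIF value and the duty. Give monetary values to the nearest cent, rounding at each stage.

CIF value: CAD 72065.18; import duty: CAD 2161.96

CIF = FCA price + pre-shipment costs + freight + insurance
CIF = 64284.08 + 622.41 + 6960.37 + 198.32 = 72065.18
Import duty = 72065.18 × 3% = 2161.96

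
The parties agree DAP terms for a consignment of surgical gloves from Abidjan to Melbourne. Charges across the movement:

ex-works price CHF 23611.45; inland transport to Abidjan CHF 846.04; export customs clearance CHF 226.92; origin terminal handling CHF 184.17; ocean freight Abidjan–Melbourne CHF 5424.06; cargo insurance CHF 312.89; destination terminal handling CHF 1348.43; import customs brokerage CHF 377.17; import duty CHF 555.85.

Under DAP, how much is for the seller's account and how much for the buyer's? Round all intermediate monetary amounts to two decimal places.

Seller: CHF 31953.96; buyer: CHF 933.02

DAP: the seller bears all costs to the named destination except import duty and clearance.
Seller's account: goods 23611.45 + inland to port 846.04 + export clearance 226.92 + origin terminal 184.17 + freight 5424.06 + insurance 312.89 + destination terminal 1348.43 = 31953.96
Buyer's account: brokerage 377.17 + duty 555.85 = 933.02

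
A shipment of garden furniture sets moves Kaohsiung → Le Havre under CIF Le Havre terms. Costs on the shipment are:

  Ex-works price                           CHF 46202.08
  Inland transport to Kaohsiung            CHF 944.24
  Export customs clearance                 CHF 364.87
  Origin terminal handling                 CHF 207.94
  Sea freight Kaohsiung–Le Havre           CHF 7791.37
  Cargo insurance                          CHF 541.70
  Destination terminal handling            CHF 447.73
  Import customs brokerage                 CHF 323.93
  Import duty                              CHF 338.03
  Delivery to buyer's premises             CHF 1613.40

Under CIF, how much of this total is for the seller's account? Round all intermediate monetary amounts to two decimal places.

CIF: the seller pays costs through ocean freight and marine insurance to the destination port.
Seller's account: goods 46202.08 + inland to port 944.24 + export clearance 364.87 + origin terminal 207.94 + freight 7791.37 + insurance 541.70 = 56052.20
Buyer's account: destination terminal 447.73 + brokerage 323.93 + duty 338.03 + delivery 1613.40 = 2723.09

Seller's account: CHF 56052.20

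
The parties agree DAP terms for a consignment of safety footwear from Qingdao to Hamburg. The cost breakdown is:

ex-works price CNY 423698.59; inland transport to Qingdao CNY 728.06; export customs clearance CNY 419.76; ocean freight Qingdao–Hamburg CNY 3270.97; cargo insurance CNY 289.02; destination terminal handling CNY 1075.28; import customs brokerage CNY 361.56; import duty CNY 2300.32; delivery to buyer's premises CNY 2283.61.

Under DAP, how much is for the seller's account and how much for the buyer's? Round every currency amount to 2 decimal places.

Seller: CNY 431765.29; buyer: CNY 2661.88

DAP: the seller bears all costs to the named destination except import duty and clearance.
Seller's account: goods 423698.59 + inland to port 728.06 + export clearance 419.76 + freight 3270.97 + insurance 289.02 + destination terminal 1075.28 + delivery 2283.61 = 431765.29
Buyer's account: brokerage 361.56 + duty 2300.32 = 2661.88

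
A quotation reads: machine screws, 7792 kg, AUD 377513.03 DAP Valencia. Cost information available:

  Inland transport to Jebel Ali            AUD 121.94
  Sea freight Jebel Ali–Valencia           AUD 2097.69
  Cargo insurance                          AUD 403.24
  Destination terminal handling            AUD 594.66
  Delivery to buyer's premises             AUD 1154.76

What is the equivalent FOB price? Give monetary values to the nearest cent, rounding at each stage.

FOB price: AUD 373262.68

Not relevant to the conversion: inland to port — on the seller under both DAP and FOB; already in the DAP price and stays in the FOB price.
From DAP to FOB, the seller no longer bears: freight, insurance, destination terminal, delivery.
FOB price = 377513.03 − 2097.69 − 403.24 − 594.66 − 1154.76 = 373262.68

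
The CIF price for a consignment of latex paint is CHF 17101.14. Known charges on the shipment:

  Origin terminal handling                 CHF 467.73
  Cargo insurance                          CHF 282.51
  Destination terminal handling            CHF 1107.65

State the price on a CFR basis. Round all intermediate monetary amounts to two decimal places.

Not relevant to the conversion: origin terminal — on the seller under both CIF and CFR; already in the CIF price and stays in the CFR price. destination terminal — on the buyer under both terms; not part of either seller's price.
From CIF to CFR, the seller no longer bears: insurance.
CFR price = 17101.14 − 282.51 = 16818.63

CFR price: CHF 16818.63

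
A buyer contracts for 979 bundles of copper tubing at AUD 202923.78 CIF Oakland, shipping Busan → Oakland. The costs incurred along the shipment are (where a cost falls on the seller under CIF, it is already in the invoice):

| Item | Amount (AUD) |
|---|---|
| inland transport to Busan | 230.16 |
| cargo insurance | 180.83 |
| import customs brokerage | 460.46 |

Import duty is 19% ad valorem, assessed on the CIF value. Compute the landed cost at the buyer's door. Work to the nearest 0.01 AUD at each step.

Total landed cost: AUD 241939.76

CIF: the seller pays costs through ocean freight and marine insurance to the destination port.
Already in the invoice (seller's account under CIF): inland to port, insurance — exclude.
The CIF price already equals the CIF value: 202923.78
Import duty = 202923.78 × 19% = 38555.52
Buyer bears: brokerage 460.46 + duty 38555.52 = 39015.98
Landed cost = invoice 202923.78 + 39015.98 = 241939.76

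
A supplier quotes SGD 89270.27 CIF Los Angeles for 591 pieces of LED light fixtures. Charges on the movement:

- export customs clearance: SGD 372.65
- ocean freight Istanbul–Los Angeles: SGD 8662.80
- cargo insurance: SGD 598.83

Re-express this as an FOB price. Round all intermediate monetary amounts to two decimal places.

Not relevant to the conversion: export clearance — on the seller under both CIF and FOB; already in the CIF price and stays in the FOB price.
From CIF to FOB, the seller no longer bears: freight, insurance.
FOB price = 89270.27 − 8662.80 − 598.83 = 80008.64

FOB price: SGD 80008.64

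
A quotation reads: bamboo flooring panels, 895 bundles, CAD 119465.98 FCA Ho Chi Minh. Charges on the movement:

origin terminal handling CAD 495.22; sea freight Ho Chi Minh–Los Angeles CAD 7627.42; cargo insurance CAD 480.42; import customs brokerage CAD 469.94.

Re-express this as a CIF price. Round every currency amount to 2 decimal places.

CIF price: CAD 128069.04

Not relevant to the conversion: brokerage — on the buyer under both terms; not part of either seller's price.
From FCA to CIF, the seller additionally bears: origin terminal, freight, insurance.
CIF price = 119465.98 + 495.22 + 7627.42 + 480.42 = 128069.04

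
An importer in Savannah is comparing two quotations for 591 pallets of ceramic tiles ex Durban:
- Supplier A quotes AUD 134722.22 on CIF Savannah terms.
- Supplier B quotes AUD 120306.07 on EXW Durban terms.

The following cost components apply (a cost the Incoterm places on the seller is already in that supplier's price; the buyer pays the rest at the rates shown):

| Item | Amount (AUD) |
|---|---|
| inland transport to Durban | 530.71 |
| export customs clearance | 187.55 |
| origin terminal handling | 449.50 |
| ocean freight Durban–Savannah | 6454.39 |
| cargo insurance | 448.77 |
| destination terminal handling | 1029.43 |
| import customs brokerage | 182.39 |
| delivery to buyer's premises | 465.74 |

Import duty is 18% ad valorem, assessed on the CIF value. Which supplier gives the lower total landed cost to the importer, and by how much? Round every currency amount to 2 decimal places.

Supplier B is cheaper by AUD 7487.37

Supplier A (CIF):
The CIF price already equals the CIF value: 134722.22
Import duty = 134722.22 × 18% = 24250.00
Buyer bears (A): 1029.43 + 182.39 + 465.74 = 1677.56
Landed cost (A) = invoice 134722.22 + 1677.56 + duty 24250.00 = 160649.78
Supplier B (EXW):
CIF value = EXW price + inland to port + export clearance + origin terminal + freight + insurance = 120306.07 + 530.71 + 187.55 + 449.50 + 6454.39 + 448.77 = 128376.99
Import duty = 128376.99 × 18% = 23107.86
Buyer bears (B): 530.71 + 187.55 + 449.50 + 6454.39 + 448.77 + 1029.43 + 182.39 + 465.74 = 9748.48
Landed cost (B) = invoice 120306.07 + 9748.48 + duty 23107.86 = 153162.41
Difference = |160649.78 − 153162.41| = 7487.37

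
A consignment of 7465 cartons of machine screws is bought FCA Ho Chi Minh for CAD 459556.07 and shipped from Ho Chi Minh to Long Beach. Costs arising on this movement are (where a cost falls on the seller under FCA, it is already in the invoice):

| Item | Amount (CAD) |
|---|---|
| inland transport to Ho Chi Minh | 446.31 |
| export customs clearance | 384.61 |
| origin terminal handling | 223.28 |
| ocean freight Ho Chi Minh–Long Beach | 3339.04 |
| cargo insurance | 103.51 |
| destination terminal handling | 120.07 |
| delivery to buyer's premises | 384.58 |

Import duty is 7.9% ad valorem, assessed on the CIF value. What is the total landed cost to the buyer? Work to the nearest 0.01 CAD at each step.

Total landed cost: CAD 500321.08

FCA: the seller delivers export-cleared goods to the carrier; the buyer bears costs from that point.
Already in the invoice (seller's account under FCA): inland to port, export clearance — exclude.
CIF value = FCA price + origin terminal + freight + insurance = 459556.07 + 223.28 + 3339.04 + 103.51 = 463221.90
Import duty = 463221.90 × 7.9% = 36594.53
Buyer bears: origin terminal 223.28 + freight 3339.04 + insurance 103.51 + destination terminal 120.07 + delivery 384.58 + duty 36594.53 = 40765.01
Landed cost = invoice 459556.07 + 40765.01 = 500321.08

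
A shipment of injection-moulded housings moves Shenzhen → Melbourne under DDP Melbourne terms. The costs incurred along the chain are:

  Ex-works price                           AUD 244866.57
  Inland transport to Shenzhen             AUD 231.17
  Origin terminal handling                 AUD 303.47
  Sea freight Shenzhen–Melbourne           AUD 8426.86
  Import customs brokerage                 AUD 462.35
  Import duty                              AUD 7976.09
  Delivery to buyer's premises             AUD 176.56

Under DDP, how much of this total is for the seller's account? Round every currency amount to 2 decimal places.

Seller's account: AUD 262443.07

DDP: the seller bears all costs including import duty.
Seller's account: goods 244866.57 + inland to port 231.17 + origin terminal 303.47 + freight 8426.86 + brokerage 462.35 + duty 7976.09 + delivery 176.56 = 262443.07
Buyer's account: 0.00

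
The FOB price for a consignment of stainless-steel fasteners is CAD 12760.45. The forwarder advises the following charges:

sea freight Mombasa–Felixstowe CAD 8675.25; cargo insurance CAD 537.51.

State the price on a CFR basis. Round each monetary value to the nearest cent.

CFR price: CAD 21435.70

Not relevant to the conversion: insurance — on the buyer under both terms; not part of either seller's price.
From FOB to CFR, the seller additionally bears: freight.
CFR price = 12760.45 + 8675.25 = 21435.70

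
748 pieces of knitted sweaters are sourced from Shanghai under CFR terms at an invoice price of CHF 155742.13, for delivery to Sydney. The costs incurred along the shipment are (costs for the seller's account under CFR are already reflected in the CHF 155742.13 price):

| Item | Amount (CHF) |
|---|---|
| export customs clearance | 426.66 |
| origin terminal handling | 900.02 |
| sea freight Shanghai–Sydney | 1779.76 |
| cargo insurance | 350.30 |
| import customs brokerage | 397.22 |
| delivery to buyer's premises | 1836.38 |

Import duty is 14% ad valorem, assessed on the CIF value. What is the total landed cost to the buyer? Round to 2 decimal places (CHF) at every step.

Total landed cost: CHF 180178.97

CFR: the seller pays costs through ocean freight to the destination port, but not insurance.
Already in the invoice (seller's account under CFR): export clearance, origin terminal, freight — exclude.
CIF value = CFR price + insurance = 155742.13 + 350.30 = 156092.43
Import duty = 156092.43 × 14% = 21852.94
Buyer bears: insurance 350.30 + brokerage 397.22 + delivery 1836.38 + duty 21852.94 = 24436.84
Landed cost = invoice 155742.13 + 24436.84 = 180178.97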